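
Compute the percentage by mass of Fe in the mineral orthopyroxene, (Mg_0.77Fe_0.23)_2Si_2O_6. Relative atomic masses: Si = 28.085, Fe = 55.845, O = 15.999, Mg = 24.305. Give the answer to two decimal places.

M((Mg_0.77Fe_0.23)_2Si_2O_6) = 215.282 g/mol.
Fe contributes 0.46 × 55.845 = 25.689 g per mole.
25.689/215.282 = 0.1193 → 11.93%.

11.93 weight percent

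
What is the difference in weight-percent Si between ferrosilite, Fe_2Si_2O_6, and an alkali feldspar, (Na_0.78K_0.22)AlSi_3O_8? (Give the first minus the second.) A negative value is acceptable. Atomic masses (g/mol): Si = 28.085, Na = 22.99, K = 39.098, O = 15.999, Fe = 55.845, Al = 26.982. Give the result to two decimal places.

-10.41 percentage points

First mineral: 56.170 g Si in 263.854 g formula = 21.29 wt% Si.
Second mineral: 84.255 g Si in 265.763 g formula = 31.70 wt% Si.
21.29% − 31.70% gives a difference of -10.41 percentage points.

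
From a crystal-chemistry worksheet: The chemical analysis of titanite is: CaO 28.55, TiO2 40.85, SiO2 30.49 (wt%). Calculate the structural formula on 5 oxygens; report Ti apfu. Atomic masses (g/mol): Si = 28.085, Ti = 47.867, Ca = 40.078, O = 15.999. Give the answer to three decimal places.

28.55 wt% CaO ÷ 56.077 g/mol = 0.50912 mol, giving 0.50912 Ca and 0.50912 O.
40.85 wt% TiO2 ÷ 79.865 g/mol = 0.51149 mol, giving 0.51149 Ti and 1.02298 O.
30.49 wt% SiO2 ÷ 60.083 g/mol = 0.50746 mol, giving 0.50746 Si and 1.01492 O.
Oxygen sums to 2.54702; scaling by 5/2.54702 = 1.96308 puts the formula on 5 O.
Ti: 0.51149 × 1.96308 = 1.004 atoms per formula unit.

1.004 Ti apfu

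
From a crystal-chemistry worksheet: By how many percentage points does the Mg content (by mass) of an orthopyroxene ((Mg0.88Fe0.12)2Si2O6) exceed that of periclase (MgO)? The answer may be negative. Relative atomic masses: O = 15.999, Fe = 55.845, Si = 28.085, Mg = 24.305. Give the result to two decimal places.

First mineral: 42.777 g Mg in 208.344 g formula = 20.53 wt% Mg.
Second mineral: 24.305 g Mg in 40.304 g formula = 60.30 wt% Mg.
20.53% − 60.30% gives a difference of -39.77 percentage points.

-39.77 percentage points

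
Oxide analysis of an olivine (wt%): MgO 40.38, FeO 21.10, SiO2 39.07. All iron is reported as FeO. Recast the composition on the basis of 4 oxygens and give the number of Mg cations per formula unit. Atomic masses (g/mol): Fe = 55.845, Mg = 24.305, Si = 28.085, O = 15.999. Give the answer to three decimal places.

1.544 Mg apfu

40.38 wt% MgO ÷ 40.304 g/mol = 1.00189 mol, giving 1.00189 Mg and 1.00189 O.
21.10 wt% FeO ÷ 71.844 g/mol = 0.29369 mol, giving 0.29369 Fe and 0.29369 O.
39.07 wt% SiO2 ÷ 60.083 g/mol = 0.65027 mol, giving 0.65027 Si and 1.30054 O.
Oxygen sums to 2.59612; scaling by 4/2.59612 = 1.54076 puts the formula on 4 O.
Mg: 1.00189 × 1.54076 = 1.544 atoms per formula unit.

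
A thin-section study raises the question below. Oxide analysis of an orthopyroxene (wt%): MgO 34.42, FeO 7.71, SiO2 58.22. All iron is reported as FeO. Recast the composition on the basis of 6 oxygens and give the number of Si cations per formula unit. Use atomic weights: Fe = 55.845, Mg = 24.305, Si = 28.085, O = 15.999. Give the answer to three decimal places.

2.005 Si apfu

34.42 wt% MgO ÷ 40.304 g/mol = 0.85401 mol, giving 0.85401 Mg and 0.85401 O.
7.71 wt% FeO ÷ 71.844 g/mol = 0.10732 mol, giving 0.10732 Fe and 0.10732 O.
58.22 wt% SiO2 ÷ 60.083 g/mol = 0.96899 mol, giving 0.96899 Si and 1.93798 O.
Oxygen sums to 2.89931; scaling by 6/2.89931 = 2.06946 puts the formula on 6 O.
Si: 0.96899 × 2.06946 = 2.005 atoms per formula unit.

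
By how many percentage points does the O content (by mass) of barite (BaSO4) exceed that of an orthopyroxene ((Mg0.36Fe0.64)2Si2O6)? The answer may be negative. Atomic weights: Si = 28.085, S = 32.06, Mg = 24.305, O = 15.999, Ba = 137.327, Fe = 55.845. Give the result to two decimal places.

M(BaSO4) = 233.383 g/mol, so wt% O = 63.996/233.383 × 100 = 27.42%.
M((Mg0.36Fe0.64)2Si2O6) = 241.145 g/mol, so wt% O = 95.994/241.145 × 100 = 39.81%.
27.42 − 39.81 = -12.39 pp.

-12.39 percentage points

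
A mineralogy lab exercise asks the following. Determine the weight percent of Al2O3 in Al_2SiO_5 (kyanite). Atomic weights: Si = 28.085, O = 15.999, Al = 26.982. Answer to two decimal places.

Molar mass of Al_2SiO_5 = 2·26.982 + 1·28.085 + 5·15.999 = 162.044 g/mol.
Each formula unit contains 2 Al, equivalent to 2/2 = 1.0000 mol Al2O3.
M(Al2O3) = 2×26.982 + 3×15.999 = 101.961 g/mol.
Mass of Al2O3 per formula unit = 1.0000 × 101.961 = 101.961 g.
Al2O3 wt% = 101.961 / 162.044 × 100 = 62.92%.

62.92 wt%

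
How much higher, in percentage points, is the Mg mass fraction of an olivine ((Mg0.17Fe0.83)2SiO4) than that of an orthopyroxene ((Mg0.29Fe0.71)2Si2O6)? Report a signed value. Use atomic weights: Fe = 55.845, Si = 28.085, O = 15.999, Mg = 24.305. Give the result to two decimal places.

First mineral: 8.264 g Mg in 193.047 g formula = 4.28 wt% Mg.
Second mineral: 14.097 g Mg in 245.561 g formula = 5.74 wt% Mg.
4.28% − 5.74% gives a difference of -1.46 percentage points.

-1.46 percentage points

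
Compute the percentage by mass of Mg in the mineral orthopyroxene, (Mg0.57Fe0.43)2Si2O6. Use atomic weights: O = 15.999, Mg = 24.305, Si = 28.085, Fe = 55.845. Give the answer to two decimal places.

Molar mass of (Mg0.57Fe0.43)2Si2O6: 1.14*24.305 + 0.86*55.845 + 2*28.085 + 6*15.999 = 227.898 g/mol.
Mass of Mg per formula unit: 1.14 × 24.305 = 27.708 g.
Weight fraction Mg = 27.708 / 227.898 = 0.1216.

12.16 wt%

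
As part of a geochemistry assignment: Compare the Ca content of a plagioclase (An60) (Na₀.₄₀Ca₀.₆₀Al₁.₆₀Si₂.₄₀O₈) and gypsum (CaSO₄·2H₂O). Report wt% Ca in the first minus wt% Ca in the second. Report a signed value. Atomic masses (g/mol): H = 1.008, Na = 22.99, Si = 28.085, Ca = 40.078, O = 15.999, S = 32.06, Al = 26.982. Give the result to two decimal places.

First mineral: 24.047 g Ca in 271.810 g formula = 8.85 wt% Ca.
Second mineral: 40.078 g Ca in 172.164 g formula = 23.28 wt% Ca.
8.85% − 23.28% gives a difference of -14.43 percentage points.

-14.43 percentage points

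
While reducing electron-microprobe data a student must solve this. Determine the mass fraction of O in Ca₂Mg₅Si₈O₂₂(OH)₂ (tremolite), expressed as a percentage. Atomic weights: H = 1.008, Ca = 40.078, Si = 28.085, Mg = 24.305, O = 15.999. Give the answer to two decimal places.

M(Ca₂Mg₅Si₈O₂₂(OH)₂) = 812.353 g/mol.
O contributes 24 × 15.999 = 383.976 g per mole.
383.976/812.353 = 0.4727 → 47.27%.

47.27 wt%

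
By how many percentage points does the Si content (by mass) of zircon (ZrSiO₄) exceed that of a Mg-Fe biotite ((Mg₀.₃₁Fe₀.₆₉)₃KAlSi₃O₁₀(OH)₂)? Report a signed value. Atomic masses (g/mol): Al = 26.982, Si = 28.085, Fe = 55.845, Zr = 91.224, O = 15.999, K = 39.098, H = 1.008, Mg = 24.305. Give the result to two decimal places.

First mineral: 28.085 g Si in 183.305 g formula = 15.32 wt% Si.
Second mineral: 84.255 g Si in 482.542 g formula = 17.46 wt% Si.
15.32% − 17.46% gives a difference of -2.14 percentage points.

-2.14 percentage points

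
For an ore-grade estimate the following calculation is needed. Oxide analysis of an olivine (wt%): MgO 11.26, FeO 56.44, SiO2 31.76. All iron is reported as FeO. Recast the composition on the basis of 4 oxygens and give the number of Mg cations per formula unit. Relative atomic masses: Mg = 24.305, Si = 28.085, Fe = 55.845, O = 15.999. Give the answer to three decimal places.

MgO: 11.26/40.304 = 0.27938 mol → 0.27938 mol Mg, 0.27938 mol O.
FeO: 56.44/71.844 = 0.78559 mol → 0.78559 mol Fe, 0.78559 mol O.
SiO2: 31.76/60.083 = 0.52860 mol → 0.52860 mol Si, 1.05720 mol O.
Total oxygen = 2.12217 mol. Normalization factor = 4/2.12217 = 1.88486.
Mg per 4 O = 0.27938 × 1.88486 = 0.527.

0.527 Mg apfu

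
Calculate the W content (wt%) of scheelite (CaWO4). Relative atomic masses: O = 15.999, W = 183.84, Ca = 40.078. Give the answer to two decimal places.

63.85 wt%

M(CaWO4) = 287.914 g/mol.
W contributes 1 × 183.84 = 183.840 g per mole.
183.840/287.914 = 0.6385 → 63.85%.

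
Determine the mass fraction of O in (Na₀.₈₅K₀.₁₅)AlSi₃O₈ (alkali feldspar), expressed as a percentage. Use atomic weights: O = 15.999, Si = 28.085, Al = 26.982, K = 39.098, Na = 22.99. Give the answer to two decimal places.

M((Na₀.₈₅K₀.₁₅)AlSi₃O₈) = 264.635 g/mol.
O contributes 8 × 15.999 = 127.992 g per mole.
127.992/264.635 = 0.4837 → 48.37%.

48.37 weight percent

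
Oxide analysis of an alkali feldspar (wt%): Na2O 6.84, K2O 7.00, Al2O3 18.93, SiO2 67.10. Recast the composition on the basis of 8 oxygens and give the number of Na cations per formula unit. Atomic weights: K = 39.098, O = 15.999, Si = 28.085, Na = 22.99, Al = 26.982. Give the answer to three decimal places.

0.593 Na apfu

6.84 wt% Na2O ÷ 61.979 g/mol = 0.11036 mol, giving 0.22072 Na and 0.11036 O.
7.00 wt% K2O ÷ 94.195 g/mol = 0.07431 mol, giving 0.14862 K and 0.07431 O.
18.93 wt% Al2O3 ÷ 101.961 g/mol = 0.18566 mol, giving 0.37132 Al and 0.55698 O.
67.10 wt% SiO2 ÷ 60.083 g/mol = 1.11679 mol, giving 1.11679 Si and 2.23358 O.
Oxygen sums to 2.97523; scaling by 8/2.97523 = 2.68887 puts the formula on 8 O.
Na: 0.22072 × 2.68887 = 0.593 atoms per formula unit.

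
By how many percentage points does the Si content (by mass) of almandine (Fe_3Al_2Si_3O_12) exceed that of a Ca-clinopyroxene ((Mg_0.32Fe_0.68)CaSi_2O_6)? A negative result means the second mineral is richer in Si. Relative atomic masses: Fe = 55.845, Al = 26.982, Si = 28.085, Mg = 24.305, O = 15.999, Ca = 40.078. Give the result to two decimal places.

M(Fe_3Al_2Si_3O_12) = 497.742 g/mol, so wt% Si = 84.255/497.742 × 100 = 16.93%.
M((Mg_0.32Fe_0.68)CaSi_2O_6) = 237.994 g/mol, so wt% Si = 56.170/237.994 × 100 = 23.60%.
16.93 − 23.60 = -6.67 pp.

-6.67 percentage points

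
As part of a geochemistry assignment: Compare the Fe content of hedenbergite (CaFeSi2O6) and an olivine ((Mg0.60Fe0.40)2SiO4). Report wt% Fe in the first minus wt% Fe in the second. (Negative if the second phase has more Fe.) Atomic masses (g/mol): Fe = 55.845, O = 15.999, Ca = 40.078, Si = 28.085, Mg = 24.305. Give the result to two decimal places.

M(CaFeSi2O6) = 248.087 g/mol, so wt% Fe = 55.845/248.087 × 100 = 22.51%.
M((Mg0.60Fe0.40)2SiO4) = 165.923 g/mol, so wt% Fe = 44.676/165.923 × 100 = 26.93%.
22.51 − 26.93 = -4.42 pp.

-4.42 percentage points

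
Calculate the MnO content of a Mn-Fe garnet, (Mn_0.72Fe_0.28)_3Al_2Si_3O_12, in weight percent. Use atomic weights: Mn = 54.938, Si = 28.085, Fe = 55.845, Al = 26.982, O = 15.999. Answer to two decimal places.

Formula mass = 495.783 g/mol.
2.16 Mn → 2.1600 mol MnO per formula unit; M(MnO) = 70.937, so MnO mass = 153.224 g.
153.224/495.783 × 100 = 30.91 wt%.

30.91 wt%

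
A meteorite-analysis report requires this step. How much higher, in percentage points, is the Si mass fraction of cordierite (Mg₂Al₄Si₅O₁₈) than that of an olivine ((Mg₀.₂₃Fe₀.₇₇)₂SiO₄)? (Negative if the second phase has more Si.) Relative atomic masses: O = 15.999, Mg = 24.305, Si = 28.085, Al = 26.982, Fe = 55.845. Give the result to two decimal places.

Si in Mg₂Al₄Si₅O₁₈: molar mass 584.945 g/mol; 5×28.085 = 140.425 g → 24.01 wt%.
Si in (Mg₀.₂₃Fe₀.₇₇)₂SiO₄: molar mass 189.263 g/mol; 1×28.085 = 28.085 g → 14.84 wt%.
Difference = 24.01 − 14.84 = 9.17 percentage points.

9.17 percentage points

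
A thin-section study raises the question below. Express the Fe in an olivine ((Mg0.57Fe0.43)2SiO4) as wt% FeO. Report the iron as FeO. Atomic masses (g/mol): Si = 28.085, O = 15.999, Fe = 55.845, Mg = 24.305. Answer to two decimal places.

Molar mass of (Mg0.57Fe0.43)2SiO4 = 1.14·24.305 + 0.86·55.845 + 1·28.085 + 4·15.999 = 167.815 g/mol.
Each formula unit contains 0.86 Fe, equivalent to 0.86/1 = 0.8600 mol FeO.
M(FeO) = 1×55.845 + 1×15.999 = 71.844 g/mol.
Mass of FeO per formula unit = 0.8600 × 71.844 = 61.786 g.
FeO wt% = 61.786 / 167.815 × 100 = 36.82%.

36.82 wt%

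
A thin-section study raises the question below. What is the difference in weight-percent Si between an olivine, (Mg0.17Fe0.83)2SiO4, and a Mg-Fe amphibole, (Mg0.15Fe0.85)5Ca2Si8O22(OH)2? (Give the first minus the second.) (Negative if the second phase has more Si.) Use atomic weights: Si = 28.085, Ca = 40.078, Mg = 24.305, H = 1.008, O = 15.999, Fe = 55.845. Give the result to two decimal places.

-9.19 percentage points

Si in (Mg0.17Fe0.83)2SiO4: molar mass 193.047 g/mol; 1×28.085 = 28.085 g → 14.55 wt%.
Si in (Mg0.15Fe0.85)5Ca2Si8O22(OH)2: molar mass 946.398 g/mol; 8×28.085 = 224.680 g → 23.74 wt%.
Difference = 14.55 − 23.74 = -9.19 percentage points.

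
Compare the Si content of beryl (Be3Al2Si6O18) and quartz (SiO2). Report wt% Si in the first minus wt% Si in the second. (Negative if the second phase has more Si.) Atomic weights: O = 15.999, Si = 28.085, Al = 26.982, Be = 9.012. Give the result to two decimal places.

First mineral: 168.510 g Si in 537.492 g formula = 31.35 wt% Si.
Second mineral: 28.085 g Si in 60.083 g formula = 46.74 wt% Si.
31.35% − 46.74% gives a difference of -15.39 percentage points.

-15.39 percentage points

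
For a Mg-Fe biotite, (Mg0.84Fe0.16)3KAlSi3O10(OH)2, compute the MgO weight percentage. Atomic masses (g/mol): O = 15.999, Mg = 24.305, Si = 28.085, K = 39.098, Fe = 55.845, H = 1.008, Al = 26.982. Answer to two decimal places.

23.49 wt%

Molar mass of (Mg0.84Fe0.16)3KAlSi3O10(OH)2 = 2.52×24.305 + 0.48×55.845 + 1×39.098 + 1×26.982 + 3×28.085 + 12×15.999 + 2×1.008 = 432.393 g/mol.
Each formula unit contains 2.52 Mg, equivalent to 2.52/1 = 2.5200 mol MgO.
M(MgO) = 1×24.305 + 1×15.999 = 40.304 g/mol.
Mass of MgO per formula unit = 2.5200 × 40.304 = 101.566 g.
MgO wt% = 101.566 / 432.393 × 100 = 23.49%.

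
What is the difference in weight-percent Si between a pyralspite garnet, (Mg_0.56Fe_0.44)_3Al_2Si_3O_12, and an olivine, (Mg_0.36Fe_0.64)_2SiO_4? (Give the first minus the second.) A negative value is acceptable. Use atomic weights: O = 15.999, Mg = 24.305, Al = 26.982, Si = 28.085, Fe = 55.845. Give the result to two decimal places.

3.43 percentage points

M((Mg_0.56Fe_0.44)_3Al_2Si_3O_12) = 444.755 g/mol, so wt% Si = 84.255/444.755 × 100 = 18.94%.
M((Mg_0.36Fe_0.64)_2SiO_4) = 181.062 g/mol, so wt% Si = 28.085/181.062 × 100 = 15.51%.
18.94 − 15.51 = 3.43 pp.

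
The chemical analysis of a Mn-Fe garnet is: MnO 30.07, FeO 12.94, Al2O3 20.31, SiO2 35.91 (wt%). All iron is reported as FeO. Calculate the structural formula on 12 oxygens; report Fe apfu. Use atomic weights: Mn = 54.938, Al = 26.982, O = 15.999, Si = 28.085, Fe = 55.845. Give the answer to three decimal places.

30.07 wt% MnO ÷ 70.937 g/mol = 0.42390 mol, giving 0.42390 Mn and 0.42390 O.
12.94 wt% FeO ÷ 71.844 g/mol = 0.18011 mol, giving 0.18011 Fe and 0.18011 O.
20.31 wt% Al2O3 ÷ 101.961 g/mol = 0.19919 mol, giving 0.39838 Al and 0.59757 O.
35.91 wt% SiO2 ÷ 60.083 g/mol = 0.59767 mol, giving 0.59767 Si and 1.19534 O.
Oxygen sums to 2.39692; scaling by 12/2.39692 = 5.00642 puts the formula on 12 O.
Fe: 0.18011 × 5.00642 = 0.902 atoms per formula unit.

0.902 Fe apfu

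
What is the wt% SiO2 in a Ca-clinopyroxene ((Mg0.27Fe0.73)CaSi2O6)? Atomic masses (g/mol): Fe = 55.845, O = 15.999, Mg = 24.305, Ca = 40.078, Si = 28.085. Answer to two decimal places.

Molar mass of (Mg0.27Fe0.73)CaSi2O6 = 0.27*24.305 + 0.73*55.845 + 1*40.078 + 2*28.085 + 6*15.999 = 239.571 g/mol.
Each formula unit contains 2 Si, equivalent to 2/1 = 2.0000 mol SiO2.
M(SiO2) = 1×28.085 + 2×15.999 = 60.083 g/mol.
Mass of SiO2 per formula unit = 2.0000 × 60.083 = 120.166 g.
SiO2 wt% = 120.166 / 239.571 × 100 = 50.16%.

50.16 wt%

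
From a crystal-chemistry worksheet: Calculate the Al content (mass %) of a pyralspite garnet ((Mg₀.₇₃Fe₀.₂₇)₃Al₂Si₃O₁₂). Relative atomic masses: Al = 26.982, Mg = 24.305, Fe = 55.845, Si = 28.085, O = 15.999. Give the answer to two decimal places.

M((Mg₀.₇₃Fe₀.₂₇)₃Al₂Si₃O₁₂) = 428.669 g/mol.
Al contributes 2 × 26.982 = 53.964 g per mole.
53.964/428.669 = 0.1259 → 12.59%.

12.59 mass %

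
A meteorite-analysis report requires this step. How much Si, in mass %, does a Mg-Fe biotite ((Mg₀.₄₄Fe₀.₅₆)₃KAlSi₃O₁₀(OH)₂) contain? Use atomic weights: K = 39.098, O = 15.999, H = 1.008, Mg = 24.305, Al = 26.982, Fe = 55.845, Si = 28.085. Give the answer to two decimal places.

17.92 mass %

Molar mass of (Mg₀.₄₄Fe₀.₅₆)₃KAlSi₃O₁₀(OH)₂: 1.32×24.305 + 1.68×55.845 + 1×39.098 + 1×26.982 + 3×28.085 + 12×15.999 + 2×1.008 = 470.241 g/mol.
Mass of Si per formula unit: 3 × 28.085 = 84.255 g.
Weight fraction Si = 84.255 / 470.241 = 0.1792.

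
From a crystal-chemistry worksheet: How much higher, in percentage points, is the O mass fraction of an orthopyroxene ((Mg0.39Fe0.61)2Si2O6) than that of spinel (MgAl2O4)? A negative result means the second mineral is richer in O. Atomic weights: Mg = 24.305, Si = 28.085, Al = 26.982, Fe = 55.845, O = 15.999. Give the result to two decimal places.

M((Mg0.39Fe0.61)2Si2O6) = 239.253 g/mol, so wt% O = 95.994/239.253 × 100 = 40.12%.
M(MgAl2O4) = 142.265 g/mol, so wt% O = 63.996/142.265 × 100 = 44.98%.
40.12 − 44.98 = -4.86 pp.

-4.86 percentage points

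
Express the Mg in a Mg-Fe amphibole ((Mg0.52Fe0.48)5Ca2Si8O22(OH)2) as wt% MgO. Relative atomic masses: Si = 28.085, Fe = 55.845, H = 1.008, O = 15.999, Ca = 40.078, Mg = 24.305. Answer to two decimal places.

Molar mass of (Mg0.52Fe0.48)5Ca2Si8O22(OH)2 = 2.60·24.305 + 2.40·55.845 + 2·40.078 + 8·28.085 + 24·15.999 + 2·1.008 = 888.049 g/mol.
Each formula unit contains 2.60 Mg, equivalent to 2.60/1 = 2.6000 mol MgO.
M(MgO) = 1×24.305 + 1×15.999 = 40.304 g/mol.
Mass of MgO per formula unit = 2.6000 × 40.304 = 104.790 g.
MgO wt% = 104.790 / 888.049 × 100 = 11.80%.

11.80 wt%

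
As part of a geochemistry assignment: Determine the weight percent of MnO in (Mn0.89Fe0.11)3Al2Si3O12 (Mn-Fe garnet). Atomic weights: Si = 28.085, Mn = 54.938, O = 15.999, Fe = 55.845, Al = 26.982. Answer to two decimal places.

38.24 wt%

Molar mass of (Mn0.89Fe0.11)3Al2Si3O12 = 2.67×54.938 + 0.33×55.845 + 2×26.982 + 3×28.085 + 12×15.999 = 495.320 g/mol.
Each formula unit contains 2.67 Mn, equivalent to 2.67/1 = 2.6700 mol MnO.
M(MnO) = 1×54.938 + 1×15.999 = 70.937 g/mol.
Mass of MnO per formula unit = 2.6700 × 70.937 = 189.402 g.
MnO wt% = 189.402 / 495.320 × 100 = 38.24%.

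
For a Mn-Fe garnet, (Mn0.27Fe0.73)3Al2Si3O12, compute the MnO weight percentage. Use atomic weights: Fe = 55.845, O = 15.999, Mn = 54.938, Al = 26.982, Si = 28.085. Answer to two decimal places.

Formula mass = 497.007 g/mol.
0.81 Mn → 0.8100 mol MnO per formula unit; M(MnO) = 70.937, so MnO mass = 57.459 g.
57.459/497.007 × 100 = 11.56 wt%.

11.56 wt%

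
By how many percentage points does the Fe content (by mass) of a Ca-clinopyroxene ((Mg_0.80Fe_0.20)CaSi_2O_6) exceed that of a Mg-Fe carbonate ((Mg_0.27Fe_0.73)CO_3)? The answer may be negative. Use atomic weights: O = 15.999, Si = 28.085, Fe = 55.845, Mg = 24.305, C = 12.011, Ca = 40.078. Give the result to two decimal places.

-32.97 percentage points

M((Mg_0.80Fe_0.20)CaSi_2O_6) = 222.855 g/mol, so wt% Fe = 11.169/222.855 × 100 = 5.01%.
M((Mg_0.27Fe_0.73)CO_3) = 107.337 g/mol, so wt% Fe = 40.767/107.337 × 100 = 37.98%.
5.01 − 37.98 = -32.97 pp.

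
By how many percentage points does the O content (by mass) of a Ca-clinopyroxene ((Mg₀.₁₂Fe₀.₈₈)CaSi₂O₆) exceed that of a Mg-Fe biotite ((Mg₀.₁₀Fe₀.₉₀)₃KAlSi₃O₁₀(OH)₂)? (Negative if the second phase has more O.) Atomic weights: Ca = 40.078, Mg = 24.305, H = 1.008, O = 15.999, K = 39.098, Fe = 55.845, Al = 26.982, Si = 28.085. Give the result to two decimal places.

1.08 percentage points

First mineral: 95.994 g O in 244.302 g formula = 39.29 wt% O.
Second mineral: 191.988 g O in 502.412 g formula = 38.21 wt% O.
39.29% − 38.21% gives a difference of 1.08 percentage points.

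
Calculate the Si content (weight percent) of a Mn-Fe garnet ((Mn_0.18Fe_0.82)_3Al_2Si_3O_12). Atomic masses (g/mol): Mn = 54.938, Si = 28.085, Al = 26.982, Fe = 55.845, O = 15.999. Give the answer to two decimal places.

M((Mn_0.18Fe_0.82)_3Al_2Si_3O_12) = 497.252 g/mol.
Si contributes 3 × 28.085 = 84.255 g per mole.
84.255/497.252 = 0.1694 → 16.94%.

16.94 weight percent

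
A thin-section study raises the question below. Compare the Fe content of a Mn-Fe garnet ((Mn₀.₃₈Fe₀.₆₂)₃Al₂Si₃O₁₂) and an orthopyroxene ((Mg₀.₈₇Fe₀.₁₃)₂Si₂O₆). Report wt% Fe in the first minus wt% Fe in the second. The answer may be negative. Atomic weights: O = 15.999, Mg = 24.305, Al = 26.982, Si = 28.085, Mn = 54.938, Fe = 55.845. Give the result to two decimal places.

13.96 percentage points

First mineral: 103.872 g Fe in 496.708 g formula = 20.91 wt% Fe.
Second mineral: 14.520 g Fe in 208.974 g formula = 6.95 wt% Fe.
20.91% − 6.95% gives a difference of 13.96 percentage points.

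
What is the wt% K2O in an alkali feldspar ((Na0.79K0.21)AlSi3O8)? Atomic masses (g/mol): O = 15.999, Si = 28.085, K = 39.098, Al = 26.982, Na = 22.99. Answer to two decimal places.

3.72 wt%

Molar mass of (Na0.79K0.21)AlSi3O8 = 0.79×22.99 + 0.21×39.098 + 1×26.982 + 3×28.085 + 8×15.999 = 265.602 g/mol.
Each formula unit contains 0.21 K, equivalent to 0.21/2 = 0.1050 mol K2O.
M(K2O) = 2×39.098 + 1×15.999 = 94.195 g/mol.
Mass of K2O per formula unit = 0.1050 × 94.195 = 9.890 g.
K2O wt% = 9.890 / 265.602 × 100 = 3.72%.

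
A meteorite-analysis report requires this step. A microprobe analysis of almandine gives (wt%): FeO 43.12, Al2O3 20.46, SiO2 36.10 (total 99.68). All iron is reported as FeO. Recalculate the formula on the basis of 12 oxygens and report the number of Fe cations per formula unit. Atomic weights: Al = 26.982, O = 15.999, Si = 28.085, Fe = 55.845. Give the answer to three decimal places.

43.12 wt% FeO ÷ 71.844 g/mol = 0.60019 mol, giving 0.60019 Fe and 0.60019 O.
20.46 wt% Al2O3 ÷ 101.961 g/mol = 0.20066 mol, giving 0.40132 Al and 0.60198 O.
36.10 wt% SiO2 ÷ 60.083 g/mol = 0.60084 mol, giving 0.60084 Si and 1.20168 O.
Oxygen sums to 2.40385; scaling by 12/2.40385 = 4.99199 puts the formula on 12 O.
Fe: 0.60019 × 4.99199 = 2.996 atoms per formula unit.

2.996 Fe apfu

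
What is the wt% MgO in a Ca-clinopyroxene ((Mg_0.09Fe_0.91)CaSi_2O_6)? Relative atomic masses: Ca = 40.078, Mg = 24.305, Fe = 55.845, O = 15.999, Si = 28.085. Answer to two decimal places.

Molar mass of (Mg_0.09Fe_0.91)CaSi_2O_6 = 0.09·24.305 + 0.91·55.845 + 1·40.078 + 2·28.085 + 6·15.999 = 245.248 g/mol.
Each formula unit contains 0.09 Mg, equivalent to 0.09/1 = 0.0900 mol MgO.
M(MgO) = 1×24.305 + 1×15.999 = 40.304 g/mol.
Mass of MgO per formula unit = 0.0900 × 40.304 = 3.627 g.
MgO wt% = 3.627 / 245.248 × 100 = 1.48%.

1.48 wt%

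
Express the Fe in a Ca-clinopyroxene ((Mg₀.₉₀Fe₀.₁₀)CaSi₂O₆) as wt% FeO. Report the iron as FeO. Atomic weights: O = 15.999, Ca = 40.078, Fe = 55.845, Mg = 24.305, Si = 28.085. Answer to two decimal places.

Molar mass of (Mg₀.₉₀Fe₀.₁₀)CaSi₂O₆ = 0.90·24.305 + 0.10·55.845 + 1·40.078 + 2·28.085 + 6·15.999 = 219.701 g/mol.
Each formula unit contains 0.10 Fe, equivalent to 0.10/1 = 0.1000 mol FeO.
M(FeO) = 1×55.845 + 1×15.999 = 71.844 g/mol.
Mass of FeO per formula unit = 0.1000 × 71.844 = 7.184 g.
FeO wt% = 7.184 / 219.701 × 100 = 3.27%.

3.27 wt%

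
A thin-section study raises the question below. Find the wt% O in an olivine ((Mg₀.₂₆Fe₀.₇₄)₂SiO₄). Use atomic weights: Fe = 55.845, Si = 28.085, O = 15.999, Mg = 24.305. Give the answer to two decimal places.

Molar mass of (Mg₀.₂₆Fe₀.₇₄)₂SiO₄: 0.52×24.305 + 1.48×55.845 + 1×28.085 + 4×15.999 = 187.370 g/mol.
Mass of O per formula unit: 4 × 15.999 = 63.996 g.
Weight fraction O = 63.996 / 187.370 = 0.3415.

34.15 wt%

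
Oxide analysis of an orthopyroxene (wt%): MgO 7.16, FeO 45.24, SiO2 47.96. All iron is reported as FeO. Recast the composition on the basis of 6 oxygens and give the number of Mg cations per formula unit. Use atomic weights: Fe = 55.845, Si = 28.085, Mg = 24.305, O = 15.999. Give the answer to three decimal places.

MgO: 7.16/40.304 = 0.17765 mol → 0.17765 mol Mg, 0.17765 mol O.
FeO: 45.24/71.844 = 0.62970 mol → 0.62970 mol Fe, 0.62970 mol O.
SiO2: 47.96/60.083 = 0.79823 mol → 0.79823 mol Si, 1.59646 mol O.
Total oxygen = 2.40381 mol. Normalization factor = 6/2.40381 = 2.49604.
Mg per 6 O = 0.17765 × 2.49604 = 0.443.

0.443 Mg apfu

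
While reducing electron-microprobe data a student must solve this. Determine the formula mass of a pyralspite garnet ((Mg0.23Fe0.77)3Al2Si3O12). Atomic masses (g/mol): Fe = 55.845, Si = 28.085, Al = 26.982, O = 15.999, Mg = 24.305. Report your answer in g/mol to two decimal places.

475.98 g/mol

M = 0.69*24.305 + 2.31*55.845 + 2*26.982 + 3*28.085 + 12*15.999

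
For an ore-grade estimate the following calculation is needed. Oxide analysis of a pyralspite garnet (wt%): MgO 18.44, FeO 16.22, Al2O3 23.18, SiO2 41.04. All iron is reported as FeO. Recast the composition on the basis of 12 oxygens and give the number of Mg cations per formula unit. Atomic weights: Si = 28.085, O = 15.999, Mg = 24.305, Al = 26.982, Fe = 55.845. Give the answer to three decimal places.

MgO (M=40.304): mol = 0.45752; Mg = 0.45752, O = 0.45752.
FeO (M=71.844): mol = 0.22577; Fe = 0.22577, O = 0.22577.
Al2O3 (M=101.961): mol = 0.22734; Al = 0.45468, O = 0.68202.
SiO2 (M=60.083): mol = 0.68306; Si = 0.68306, O = 1.36612.
ΣO = 2.73143; factor = 12/ΣO = 4.39330.
Mg apfu = 0.45752 × 4.39330 = 2.010.

2.010 Mg apfu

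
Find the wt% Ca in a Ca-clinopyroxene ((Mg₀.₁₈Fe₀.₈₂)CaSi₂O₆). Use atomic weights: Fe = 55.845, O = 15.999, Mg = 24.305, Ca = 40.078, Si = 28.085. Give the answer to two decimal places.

16.53 mass %

Molar mass of (Mg₀.₁₈Fe₀.₈₂)CaSi₂O₆: 0.18*24.305 + 0.82*55.845 + 1*40.078 + 2*28.085 + 6*15.999 = 242.410 g/mol.
Mass of Ca per formula unit: 1 × 40.078 = 40.078 g.
Weight fraction Ca = 40.078 / 242.410 = 0.1653.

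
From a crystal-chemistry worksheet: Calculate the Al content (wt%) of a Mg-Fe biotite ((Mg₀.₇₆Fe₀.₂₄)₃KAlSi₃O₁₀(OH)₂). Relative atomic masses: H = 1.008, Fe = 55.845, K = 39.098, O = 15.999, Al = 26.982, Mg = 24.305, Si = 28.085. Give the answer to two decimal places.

Molar mass of (Mg₀.₇₆Fe₀.₂₄)₃KAlSi₃O₁₀(OH)₂: 2.28·24.305 + 0.72·55.845 + 1·39.098 + 1·26.982 + 3·28.085 + 12·15.999 + 2·1.008 = 439.963 g/mol.
Mass of Al per formula unit: 1 × 26.982 = 26.982 g.
Weight fraction Al = 26.982 / 439.963 = 0.0613.

6.13 wt%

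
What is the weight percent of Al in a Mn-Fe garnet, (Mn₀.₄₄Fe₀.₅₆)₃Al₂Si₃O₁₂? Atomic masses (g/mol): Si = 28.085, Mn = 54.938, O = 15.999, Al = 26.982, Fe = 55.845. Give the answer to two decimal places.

M((Mn₀.₄₄Fe₀.₅₆)₃Al₂Si₃O₁₂) = 496.545 g/mol.
Al contributes 2 × 26.982 = 53.964 g per mole.
53.964/496.545 = 0.1087 → 10.87%.

10.87 weight percent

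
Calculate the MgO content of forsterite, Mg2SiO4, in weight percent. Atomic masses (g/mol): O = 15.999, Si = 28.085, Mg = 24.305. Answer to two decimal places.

M(Mg2SiO4) = 140.691 g/mol; M(MgO) = 40.304 g/mol.
Moles MgO per formula unit = 2 Mg ÷ 1 = 2.0000.
MgO fraction = (2.0000 × 40.304) / 140.691 = 80.608/140.691 = 0.5729.

57.29 wt%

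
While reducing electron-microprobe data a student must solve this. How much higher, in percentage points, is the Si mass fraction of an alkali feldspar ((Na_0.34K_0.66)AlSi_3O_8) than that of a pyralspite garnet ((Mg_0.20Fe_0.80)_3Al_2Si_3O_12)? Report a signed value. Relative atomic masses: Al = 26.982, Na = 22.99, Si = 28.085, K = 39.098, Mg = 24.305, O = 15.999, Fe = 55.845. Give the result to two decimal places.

First mineral: 84.255 g Si in 272.850 g formula = 30.88 wt% Si.
Second mineral: 84.255 g Si in 478.818 g formula = 17.60 wt% Si.
30.88% − 17.60% gives a difference of 13.28 percentage points.

13.28 percentage points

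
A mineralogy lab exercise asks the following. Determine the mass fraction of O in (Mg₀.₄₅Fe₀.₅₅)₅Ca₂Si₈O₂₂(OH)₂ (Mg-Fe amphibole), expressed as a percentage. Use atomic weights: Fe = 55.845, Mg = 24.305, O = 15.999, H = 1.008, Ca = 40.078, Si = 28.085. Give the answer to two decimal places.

Formula mass = 2.25*24.305 + 2.75*55.845 + 2*40.078 + 8*28.085 + 24*15.999 + 2*1.008 = 899.088 g/mol, of which 383.976 g is O.
So O makes up 383.976/899.088 = 0.4271 of the mass, i.e. 42.71%.

42.71 weight percent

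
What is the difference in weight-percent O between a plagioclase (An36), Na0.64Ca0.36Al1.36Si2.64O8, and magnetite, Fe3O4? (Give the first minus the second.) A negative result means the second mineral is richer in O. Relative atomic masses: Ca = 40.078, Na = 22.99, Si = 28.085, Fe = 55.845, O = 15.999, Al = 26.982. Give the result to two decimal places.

20.12 percentage points

M(Na0.64Ca0.36Al1.36Si2.64O8) = 267.974 g/mol, so wt% O = 127.992/267.974 × 100 = 47.76%.
M(Fe3O4) = 231.531 g/mol, so wt% O = 63.996/231.531 × 100 = 27.64%.
47.76 − 27.64 = 20.12 pp.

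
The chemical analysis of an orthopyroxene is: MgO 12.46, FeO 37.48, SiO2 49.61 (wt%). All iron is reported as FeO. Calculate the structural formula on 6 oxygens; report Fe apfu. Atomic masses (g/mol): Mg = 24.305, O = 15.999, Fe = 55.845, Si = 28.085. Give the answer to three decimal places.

MgO: 12.46/40.304 = 0.30915 mol → 0.30915 mol Mg, 0.30915 mol O.
FeO: 37.48/71.844 = 0.52169 mol → 0.52169 mol Fe, 0.52169 mol O.
SiO2: 49.61/60.083 = 0.82569 mol → 0.82569 mol Si, 1.65138 mol O.
Total oxygen = 2.48222 mol. Normalization factor = 6/2.48222 = 2.41719.
Fe per 6 O = 0.52169 × 2.41719 = 1.261.

1.261 Fe apfu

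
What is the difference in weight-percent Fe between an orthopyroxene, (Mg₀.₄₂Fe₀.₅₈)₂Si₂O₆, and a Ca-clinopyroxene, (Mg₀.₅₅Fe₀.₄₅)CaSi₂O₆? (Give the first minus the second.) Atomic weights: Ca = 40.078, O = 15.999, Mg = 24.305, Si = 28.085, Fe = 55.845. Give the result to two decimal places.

16.40 percentage points

M((Mg₀.₄₂Fe₀.₅₈)₂Si₂O₆) = 237.360 g/mol, so wt% Fe = 64.780/237.360 × 100 = 27.29%.
M((Mg₀.₅₅Fe₀.₄₅)CaSi₂O₆) = 230.740 g/mol, so wt% Fe = 25.130/230.740 × 100 = 10.89%.
27.29 − 10.89 = 16.40 pp.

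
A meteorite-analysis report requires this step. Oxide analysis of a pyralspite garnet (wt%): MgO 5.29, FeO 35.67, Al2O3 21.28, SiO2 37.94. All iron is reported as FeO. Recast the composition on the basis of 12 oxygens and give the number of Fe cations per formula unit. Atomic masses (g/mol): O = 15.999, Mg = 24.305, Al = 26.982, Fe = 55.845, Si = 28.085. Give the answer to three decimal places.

2.367 Fe apfu

5.29 wt% MgO ÷ 40.304 g/mol = 0.13125 mol, giving 0.13125 Mg and 0.13125 O.
35.67 wt% FeO ÷ 71.844 g/mol = 0.49649 mol, giving 0.49649 Fe and 0.49649 O.
21.28 wt% Al2O3 ÷ 101.961 g/mol = 0.20871 mol, giving 0.41742 Al and 0.62613 O.
37.94 wt% SiO2 ÷ 60.083 g/mol = 0.63146 mol, giving 0.63146 Si and 1.26292 O.
Oxygen sums to 2.51679; scaling by 12/2.51679 = 4.76798 puts the formula on 12 O.
Fe: 0.49649 × 4.76798 = 2.367 atoms per formula unit.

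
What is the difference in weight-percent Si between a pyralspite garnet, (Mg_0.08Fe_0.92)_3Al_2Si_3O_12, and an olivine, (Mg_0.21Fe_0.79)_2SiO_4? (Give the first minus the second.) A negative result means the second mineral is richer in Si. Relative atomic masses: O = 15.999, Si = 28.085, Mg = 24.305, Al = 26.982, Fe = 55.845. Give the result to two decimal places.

2.45 percentage points

First mineral: 84.255 g Si in 490.172 g formula = 17.19 wt% Si.
Second mineral: 28.085 g Si in 190.524 g formula = 14.74 wt% Si.
17.19% − 14.74% gives a difference of 2.45 percentage points.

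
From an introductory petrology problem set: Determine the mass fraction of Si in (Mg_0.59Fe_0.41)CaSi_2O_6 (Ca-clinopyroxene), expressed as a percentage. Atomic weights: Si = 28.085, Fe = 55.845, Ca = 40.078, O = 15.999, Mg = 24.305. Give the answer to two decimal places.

Molar mass of (Mg_0.59Fe_0.41)CaSi_2O_6: 0.59×24.305 + 0.41×55.845 + 1×40.078 + 2×28.085 + 6×15.999 = 229.478 g/mol.
Mass of Si per formula unit: 2 × 28.085 = 56.170 g.
Weight fraction Si = 56.170 / 229.478 = 0.2448.

24.48 weight percent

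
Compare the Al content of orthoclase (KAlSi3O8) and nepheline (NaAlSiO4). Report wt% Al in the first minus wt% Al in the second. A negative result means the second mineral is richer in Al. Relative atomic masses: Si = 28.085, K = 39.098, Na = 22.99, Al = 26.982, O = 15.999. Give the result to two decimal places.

-9.30 percentage points

Al in KAlSi3O8: molar mass 278.327 g/mol; 1×26.982 = 26.982 g → 9.69 wt%.
Al in NaAlSiO4: molar mass 142.053 g/mol; 1×26.982 = 26.982 g → 18.99 wt%.
Difference = 9.69 − 18.99 = -9.30 percentage points.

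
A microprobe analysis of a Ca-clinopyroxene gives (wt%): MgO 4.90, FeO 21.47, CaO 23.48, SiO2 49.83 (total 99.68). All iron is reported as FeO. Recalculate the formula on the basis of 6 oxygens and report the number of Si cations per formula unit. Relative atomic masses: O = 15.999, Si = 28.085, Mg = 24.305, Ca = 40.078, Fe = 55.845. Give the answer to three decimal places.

4.90 wt% MgO ÷ 40.304 g/mol = 0.12158 mol, giving 0.12158 Mg and 0.12158 O.
21.47 wt% FeO ÷ 71.844 g/mol = 0.29884 mol, giving 0.29884 Fe and 0.29884 O.
23.48 wt% CaO ÷ 56.077 g/mol = 0.41871 mol, giving 0.41871 Ca and 0.41871 O.
49.83 wt% SiO2 ÷ 60.083 g/mol = 0.82935 mol, giving 0.82935 Si and 1.65870 O.
Oxygen sums to 2.49783; scaling by 6/2.49783 = 2.40209 puts the formula on 6 O.
Si: 0.82935 × 2.40209 = 1.992 atoms per formula unit.

1.992 Si apfu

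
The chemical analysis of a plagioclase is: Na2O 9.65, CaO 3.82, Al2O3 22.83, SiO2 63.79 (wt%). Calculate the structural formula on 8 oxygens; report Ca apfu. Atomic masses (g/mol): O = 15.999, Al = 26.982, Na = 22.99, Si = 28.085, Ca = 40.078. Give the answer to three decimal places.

0.181 Ca apfu

9.65 wt% Na2O ÷ 61.979 g/mol = 0.15570 mol, giving 0.31140 Na and 0.15570 O.
3.82 wt% CaO ÷ 56.077 g/mol = 0.06812 mol, giving 0.06812 Ca and 0.06812 O.
22.83 wt% Al2O3 ÷ 101.961 g/mol = 0.22391 mol, giving 0.44782 Al and 0.67173 O.
63.79 wt% SiO2 ÷ 60.083 g/mol = 1.06170 mol, giving 1.06170 Si and 2.12340 O.
Oxygen sums to 3.01895; scaling by 8/3.01895 = 2.64993 puts the formula on 8 O.
Ca: 0.06812 × 2.64993 = 0.181 atoms per formula unit.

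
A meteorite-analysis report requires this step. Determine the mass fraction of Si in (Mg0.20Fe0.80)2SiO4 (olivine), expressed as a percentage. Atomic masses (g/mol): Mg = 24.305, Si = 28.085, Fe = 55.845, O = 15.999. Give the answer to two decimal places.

14.69 mass %

Molar mass of (Mg0.20Fe0.80)2SiO4: 0.40*24.305 + 1.60*55.845 + 1*28.085 + 4*15.999 = 191.155 g/mol.
Mass of Si per formula unit: 1 × 28.085 = 28.085 g.
Weight fraction Si = 28.085 / 191.155 = 0.1469.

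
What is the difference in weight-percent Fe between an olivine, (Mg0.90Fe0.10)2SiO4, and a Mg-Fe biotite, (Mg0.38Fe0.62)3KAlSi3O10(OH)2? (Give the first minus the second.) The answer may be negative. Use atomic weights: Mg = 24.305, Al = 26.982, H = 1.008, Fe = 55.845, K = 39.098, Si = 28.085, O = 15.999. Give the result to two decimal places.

First mineral: 11.169 g Fe in 146.999 g formula = 7.60 wt% Fe.
Second mineral: 103.872 g Fe in 475.918 g formula = 21.83 wt% Fe.
7.60% − 21.83% gives a difference of -14.23 percentage points.

-14.23 percentage points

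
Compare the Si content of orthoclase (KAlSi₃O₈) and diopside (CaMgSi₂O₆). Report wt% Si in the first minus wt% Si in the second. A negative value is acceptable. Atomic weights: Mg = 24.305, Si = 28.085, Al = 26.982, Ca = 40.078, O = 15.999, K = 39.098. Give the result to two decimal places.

First mineral: 84.255 g Si in 278.327 g formula = 30.27 wt% Si.
Second mineral: 56.170 g Si in 216.547 g formula = 25.94 wt% Si.
30.27% − 25.94% gives a difference of 4.33 percentage points.

4.33 percentage points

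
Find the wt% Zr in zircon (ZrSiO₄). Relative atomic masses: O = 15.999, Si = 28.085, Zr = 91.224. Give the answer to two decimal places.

Formula mass = 1*91.224 + 1*28.085 + 4*15.999 = 183.305 g/mol, of which 91.224 g is Zr.
So Zr makes up 91.224/183.305 = 0.4977 of the mass, i.e. 49.77%.

49.77 mass %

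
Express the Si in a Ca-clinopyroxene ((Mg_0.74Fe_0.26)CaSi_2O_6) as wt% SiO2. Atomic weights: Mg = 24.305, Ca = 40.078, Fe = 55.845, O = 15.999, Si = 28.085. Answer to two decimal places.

53.47 wt%

Molar mass of (Mg_0.74Fe_0.26)CaSi_2O_6 = 0.74·24.305 + 0.26·55.845 + 1·40.078 + 2·28.085 + 6·15.999 = 224.747 g/mol.
Each formula unit contains 2 Si, equivalent to 2/1 = 2.0000 mol SiO2.
M(SiO2) = 1×28.085 + 2×15.999 = 60.083 g/mol.
Mass of SiO2 per formula unit = 2.0000 × 60.083 = 120.166 g.
SiO2 wt% = 120.166 / 224.747 × 100 = 53.47%.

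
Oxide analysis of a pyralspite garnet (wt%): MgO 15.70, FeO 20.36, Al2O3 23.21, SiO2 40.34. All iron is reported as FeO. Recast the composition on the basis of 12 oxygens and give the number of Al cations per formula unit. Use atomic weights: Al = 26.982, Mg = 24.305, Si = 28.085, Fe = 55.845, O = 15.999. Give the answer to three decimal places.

2.024 Al apfu

MgO: 15.70/40.304 = 0.38954 mol → 0.38954 mol Mg, 0.38954 mol O.
FeO: 20.36/71.844 = 0.28339 mol → 0.28339 mol Fe, 0.28339 mol O.
Al2O3: 23.21/101.961 = 0.22764 mol → 0.45528 mol Al, 0.68292 mol O.
SiO2: 40.34/60.083 = 0.67140 mol → 0.67140 mol Si, 1.34280 mol O.
Total oxygen = 2.69865 mol. Normalization factor = 12/2.69865 = 4.44667.
Al per 12 O = 0.45528 × 4.44667 = 2.024.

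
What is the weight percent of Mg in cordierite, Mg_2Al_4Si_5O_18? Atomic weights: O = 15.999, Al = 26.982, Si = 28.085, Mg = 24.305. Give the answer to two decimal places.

8.31 mass %

Formula mass = 2·24.305 + 4·26.982 + 5·28.085 + 18·15.999 = 584.945 g/mol, of which 48.610 g is Mg.
So Mg makes up 48.610/584.945 = 0.0831 of the mass, i.e. 8.31%.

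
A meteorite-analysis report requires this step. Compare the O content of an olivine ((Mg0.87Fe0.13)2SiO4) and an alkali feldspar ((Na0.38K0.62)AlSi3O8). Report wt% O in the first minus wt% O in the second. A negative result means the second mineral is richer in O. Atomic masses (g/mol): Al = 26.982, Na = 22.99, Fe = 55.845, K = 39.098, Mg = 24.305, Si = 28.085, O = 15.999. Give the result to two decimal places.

-4.04 percentage points

First mineral: 63.996 g O in 148.891 g formula = 42.98 wt% O.
Second mineral: 127.992 g O in 272.206 g formula = 47.02 wt% O.
42.98% − 47.02% gives a difference of -4.04 percentage points.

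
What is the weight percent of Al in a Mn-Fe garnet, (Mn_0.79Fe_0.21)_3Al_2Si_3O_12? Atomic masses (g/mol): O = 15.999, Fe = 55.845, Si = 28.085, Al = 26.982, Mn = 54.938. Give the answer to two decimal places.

10.89 weight percent

Formula mass = 2.37×54.938 + 0.63×55.845 + 2×26.982 + 3×28.085 + 12×15.999 = 495.592 g/mol, of which 53.964 g is Al.
So Al makes up 53.964/495.592 = 0.1089 of the mass, i.e. 10.89%.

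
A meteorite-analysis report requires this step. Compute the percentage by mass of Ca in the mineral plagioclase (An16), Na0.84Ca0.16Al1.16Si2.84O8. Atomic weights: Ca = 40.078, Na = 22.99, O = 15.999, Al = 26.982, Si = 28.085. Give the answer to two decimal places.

M(Na0.84Ca0.16Al1.16Si2.84O8) = 264.777 g/mol.
Ca contributes 0.16 × 40.078 = 6.412 g per mole.
6.412/264.777 = 0.0242 → 2.42%.

2.42 wt%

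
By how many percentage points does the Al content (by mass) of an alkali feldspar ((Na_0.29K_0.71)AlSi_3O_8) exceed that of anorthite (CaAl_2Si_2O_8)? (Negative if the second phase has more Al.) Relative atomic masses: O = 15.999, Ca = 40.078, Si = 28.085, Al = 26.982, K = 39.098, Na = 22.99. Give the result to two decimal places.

-9.54 percentage points

M((Na_0.29K_0.71)AlSi_3O_8) = 273.656 g/mol, so wt% Al = 26.982/273.656 × 100 = 9.86%.
M(CaAl_2Si_2O_8) = 278.204 g/mol, so wt% Al = 53.964/278.204 × 100 = 19.40%.
9.86 − 19.40 = -9.54 pp.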